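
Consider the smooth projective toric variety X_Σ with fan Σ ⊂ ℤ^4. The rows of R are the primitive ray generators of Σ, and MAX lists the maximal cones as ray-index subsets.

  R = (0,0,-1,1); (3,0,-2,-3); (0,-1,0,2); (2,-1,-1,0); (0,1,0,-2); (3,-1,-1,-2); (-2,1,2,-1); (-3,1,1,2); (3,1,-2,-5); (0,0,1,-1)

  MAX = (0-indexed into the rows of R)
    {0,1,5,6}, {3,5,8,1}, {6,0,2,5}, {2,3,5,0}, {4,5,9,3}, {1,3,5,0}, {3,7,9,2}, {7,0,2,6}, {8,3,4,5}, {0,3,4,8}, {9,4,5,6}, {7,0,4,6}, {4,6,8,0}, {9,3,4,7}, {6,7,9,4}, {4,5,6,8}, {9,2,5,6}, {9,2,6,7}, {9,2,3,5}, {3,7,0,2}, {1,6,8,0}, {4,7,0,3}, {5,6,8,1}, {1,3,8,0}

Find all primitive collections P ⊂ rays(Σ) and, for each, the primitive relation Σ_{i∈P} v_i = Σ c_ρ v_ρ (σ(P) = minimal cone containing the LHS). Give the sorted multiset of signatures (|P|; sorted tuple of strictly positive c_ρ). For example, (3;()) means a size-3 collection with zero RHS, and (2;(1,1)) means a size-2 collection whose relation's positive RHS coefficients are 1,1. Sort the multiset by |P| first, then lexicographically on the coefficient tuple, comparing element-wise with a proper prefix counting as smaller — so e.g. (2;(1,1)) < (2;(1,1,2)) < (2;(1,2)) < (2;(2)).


Σ has 13 primitive collections:

  {0,9}:  v_{0} + v_{9} = 0  ⟹  sig = (2;())
  {2,4}:  v_{2} + v_{4} = 0  ⟹  sig = (2;())
  {5,7}:  v_{5} + v_{7} = 0  ⟹  sig = (2;())
  {1,4}:  v_{1} + v_{4} = v_{8}  ⟹  sig = (2;(1))
  {2,8}:  v_{2} + v_{8} = v_{1}  ⟹  sig = (2;(1))
  {3,6}:  v_{3} + v_{6} = v_{9}  ⟹  sig = (2;(1))
  {1,2}:  v_{1} + v_{2} = v_{0} + v_{5}  ⟹  sig = (2;(1,1))
  {1,7}:  v_{1} + v_{7} = v_{0} + v_{4}  ⟹  sig = (2;(1,1))
  {1,9}:  v_{1} + v_{9} = v_{4} + v_{5}  ⟹  sig = (2;(1,1))
  {7,8}:  v_{7} + v_{8} = v_{0} + 2·v_{4}  ⟹  sig = (2;(1,2))
  {8,9}:  v_{8} + v_{9} = 2·v_{4} + v_{5}  ⟹  sig = (2;(1,2))
  {0,4,5}:  v_{0} + v_{4} + v_{5} = v_{1}  ⟹  sig = (3;(1))
  {0,5,8}:  v_{0} + v_{5} + v_{8} = 2·v_{1}  ⟹  sig = (3;(2))

Signatures (|P|; sorted positive RHS coefficients), sorted:
    |P|=2: 11 collections, coeffs (), (), (), (1), (1), (1), (1,1), (1,1), (1,1), (1,2), (1,2)
    |P|=3: 2 collections, coeffs (1), (2)


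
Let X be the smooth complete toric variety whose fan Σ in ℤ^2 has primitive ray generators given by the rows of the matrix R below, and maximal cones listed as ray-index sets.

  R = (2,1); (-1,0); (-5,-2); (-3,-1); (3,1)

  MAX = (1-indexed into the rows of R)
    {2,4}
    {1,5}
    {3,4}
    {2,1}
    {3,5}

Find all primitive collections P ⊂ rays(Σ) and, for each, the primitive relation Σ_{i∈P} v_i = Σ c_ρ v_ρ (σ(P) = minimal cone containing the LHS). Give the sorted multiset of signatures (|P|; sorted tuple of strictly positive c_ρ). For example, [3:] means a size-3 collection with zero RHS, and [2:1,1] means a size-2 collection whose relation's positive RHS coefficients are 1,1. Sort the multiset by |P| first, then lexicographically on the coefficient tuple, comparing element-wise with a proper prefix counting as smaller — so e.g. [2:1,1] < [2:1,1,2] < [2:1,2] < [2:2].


Σ has 5 primitive collections:

  • {4,5}:  v_{4} + v_{5} = 0  ⟹  sig = [2:]
  • {1,3}:  v_{1} + v_{3} = v_{4}  ⟹  sig = [2:1]
  • {1,4}:  v_{1} + v_{4} = v_{2}  ⟹  sig = [2:1]
  • {2,5}:  v_{2} + v_{5} = v_{1}  ⟹  sig = [2:1]
  • {2,3}:  v_{2} + v_{3} = 2·v_{4}  ⟹  sig = [2:2]

so the primitive-relation signature multiset is
    |P|=2: 5 collections, coeffs (), (1), (1), (1), (2)


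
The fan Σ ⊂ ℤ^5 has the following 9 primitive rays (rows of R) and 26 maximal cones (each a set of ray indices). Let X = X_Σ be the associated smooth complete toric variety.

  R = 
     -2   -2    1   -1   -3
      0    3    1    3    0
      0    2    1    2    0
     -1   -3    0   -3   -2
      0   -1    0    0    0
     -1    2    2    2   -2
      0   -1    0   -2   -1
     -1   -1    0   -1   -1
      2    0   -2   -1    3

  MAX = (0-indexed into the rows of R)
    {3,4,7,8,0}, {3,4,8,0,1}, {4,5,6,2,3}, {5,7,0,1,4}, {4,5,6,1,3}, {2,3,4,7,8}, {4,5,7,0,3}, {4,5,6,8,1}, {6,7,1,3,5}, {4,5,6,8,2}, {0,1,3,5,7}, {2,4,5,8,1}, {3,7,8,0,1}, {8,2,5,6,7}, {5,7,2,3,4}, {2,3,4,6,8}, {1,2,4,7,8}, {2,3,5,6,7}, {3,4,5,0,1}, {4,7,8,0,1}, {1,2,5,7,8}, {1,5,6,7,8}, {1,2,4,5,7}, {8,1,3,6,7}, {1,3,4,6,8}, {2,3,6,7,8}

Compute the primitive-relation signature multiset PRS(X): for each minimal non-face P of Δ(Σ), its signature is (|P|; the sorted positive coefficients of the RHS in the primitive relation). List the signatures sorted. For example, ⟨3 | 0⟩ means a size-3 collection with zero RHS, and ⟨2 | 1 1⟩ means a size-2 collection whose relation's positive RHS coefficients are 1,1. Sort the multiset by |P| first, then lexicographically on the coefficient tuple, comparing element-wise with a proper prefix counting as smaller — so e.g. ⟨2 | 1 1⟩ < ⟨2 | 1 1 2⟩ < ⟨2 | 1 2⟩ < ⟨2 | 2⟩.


The 9 primitive collections of Σ (r=9, n=5):

  P={0,2}:  v_{0} + v_{2} = v_{4} + v_{5} + v_{7} ; sig = ⟨2 | 1 1 1⟩
  P={0,6}:  v_{0} + v_{6} = v_{1} + 2·v_{3} ; sig = ⟨2 | 1 2⟩
  P={1,2,3}:  v_{1} + v_{2} + v_{3} = v_{5} ; sig = ⟨3 | 1⟩
  P={3,5,8}:  v_{3} + v_{5} + v_{8} = v_{6} ; sig = ⟨3 | 1⟩
  P={4,6,7}:  v_{4} + v_{6} + v_{7} = v_{3} ; sig = ⟨3 | 1⟩
  P={0,5,8}:  v_{0} + v_{5} + v_{8} = v_{1} + v_{3} ; sig = ⟨3 | 1 1⟩
  P={1,2,6}:  v_{1} + v_{2} + v_{6} = 2·v_{5} + v_{8} ; sig = ⟨3 | 1 2⟩
  P={4,5,7,8}:  v_{4} + v_{5} + v_{7} + v_{8} = 0 ; sig = ⟨4 | 0⟩
  P={1,3,4,7}:  v_{1} + v_{3} + v_{4} + v_{7} = v_{0} ; sig = ⟨4 | 1⟩

Sorted signature multiset PRS(X):
[⟨2 | 1 1 1⟩, ⟨2 | 1 2⟩, ⟨3 | 1⟩, ⟨3 | 1⟩, ⟨3 | 1⟩, ⟨3 | 1 1⟩, ⟨3 | 1 2⟩, ⟨4 | 0⟩, ⟨4 | 1⟩]


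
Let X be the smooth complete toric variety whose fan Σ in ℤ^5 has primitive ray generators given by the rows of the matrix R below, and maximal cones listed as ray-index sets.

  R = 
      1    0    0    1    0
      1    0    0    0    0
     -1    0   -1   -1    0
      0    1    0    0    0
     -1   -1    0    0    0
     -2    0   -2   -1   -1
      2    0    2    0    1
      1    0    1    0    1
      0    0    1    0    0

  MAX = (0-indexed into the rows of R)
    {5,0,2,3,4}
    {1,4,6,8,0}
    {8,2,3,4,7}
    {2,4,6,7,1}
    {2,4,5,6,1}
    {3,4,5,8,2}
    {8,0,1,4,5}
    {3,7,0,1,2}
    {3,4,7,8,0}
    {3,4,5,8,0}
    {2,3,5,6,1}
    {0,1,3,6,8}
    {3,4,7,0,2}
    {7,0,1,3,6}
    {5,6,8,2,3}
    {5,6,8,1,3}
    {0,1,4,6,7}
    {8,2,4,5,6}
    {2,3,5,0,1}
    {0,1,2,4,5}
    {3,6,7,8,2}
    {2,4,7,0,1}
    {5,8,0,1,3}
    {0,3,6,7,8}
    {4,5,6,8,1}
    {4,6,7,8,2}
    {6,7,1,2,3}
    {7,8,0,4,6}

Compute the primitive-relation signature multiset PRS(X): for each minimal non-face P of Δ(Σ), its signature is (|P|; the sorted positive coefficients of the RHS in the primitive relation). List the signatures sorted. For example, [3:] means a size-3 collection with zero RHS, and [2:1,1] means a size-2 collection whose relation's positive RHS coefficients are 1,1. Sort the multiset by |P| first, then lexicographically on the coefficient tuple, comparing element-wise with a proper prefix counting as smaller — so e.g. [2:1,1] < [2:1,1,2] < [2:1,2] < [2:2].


Primitive collections (8):

  {5,7}:  v_{5} + v_{7} = v_{2}  ⇒ sig = [2:1]
  {0,2,8}:  v_{0} + v_{2} + v_{8} = 0  ⇒ sig = [3:]
  {1,3,4}:  v_{1} + v_{3} + v_{4} = 0  ⇒ sig = [3:]
  {0,5,6}:  v_{0} + v_{5} + v_{6} = v_{1}  ⇒ sig = [3:1]
  {1,7,8}:  v_{1} + v_{7} + v_{8} = v_{6}  ⇒ sig = [3:1]
  {0,2,6}:  v_{0} + v_{2} + v_{6} = v_{1} + v_{7}  ⇒ sig = [3:1,1]
  {1,2,8}:  v_{1} + v_{2} + v_{8} = v_{5} + v_{6}  ⇒ sig = [3:1,1]
  {3,4,6}:  v_{3} + v_{4} + v_{6} = v_{7} + v_{8}  ⇒ sig = [3:1,1]

Signatures (|P|; sorted positive RHS coefficients), sorted:
{ [2:1],  [3:] ×2,  [3:1] ×2,  [3:1,1] ×3 }


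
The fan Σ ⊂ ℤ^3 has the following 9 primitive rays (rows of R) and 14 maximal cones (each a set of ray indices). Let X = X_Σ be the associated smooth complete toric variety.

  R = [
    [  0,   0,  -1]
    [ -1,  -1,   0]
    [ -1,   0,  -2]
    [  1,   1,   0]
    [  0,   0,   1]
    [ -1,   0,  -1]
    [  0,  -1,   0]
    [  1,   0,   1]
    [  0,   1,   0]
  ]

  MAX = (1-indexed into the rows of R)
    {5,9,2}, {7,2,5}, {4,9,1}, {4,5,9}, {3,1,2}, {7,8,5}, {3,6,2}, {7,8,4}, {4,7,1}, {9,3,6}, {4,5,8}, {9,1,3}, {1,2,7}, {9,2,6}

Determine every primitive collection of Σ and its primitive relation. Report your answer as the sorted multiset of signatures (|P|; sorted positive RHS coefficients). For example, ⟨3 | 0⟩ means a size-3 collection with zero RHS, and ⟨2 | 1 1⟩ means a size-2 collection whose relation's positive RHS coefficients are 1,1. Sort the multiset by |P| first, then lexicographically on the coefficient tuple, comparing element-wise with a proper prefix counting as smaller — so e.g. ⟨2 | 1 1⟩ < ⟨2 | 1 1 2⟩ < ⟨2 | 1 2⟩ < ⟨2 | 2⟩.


18 collections generate NE(X_Σ); each relation:

  {1,5}:  v_{1} + v_{5} = 0  so sig = ⟨2 | 0⟩
  {2,4}:  v_{2} + v_{4} = 0  so sig = ⟨2 | 0⟩
  {6,8}:  v_{6} + v_{8} = 0  so sig = ⟨2 | 0⟩
  {7,9}:  v_{7} + v_{9} = 0  so sig = ⟨2 | 0⟩
  {1,6}:  v_{1} + v_{6} = v_{3}  so sig = ⟨2 | 1⟩
  {3,5}:  v_{3} + v_{5} = v_{6}  so sig = ⟨2 | 1⟩
  {3,8}:  v_{3} + v_{8} = v_{1}  so sig = ⟨2 | 1⟩
  {1,8}:  v_{1} + v_{8} = v_{4} + v_{7}  so sig = ⟨2 | 1 1⟩
  {2,8}:  v_{2} + v_{8} = v_{5} + v_{7}  so sig = ⟨2 | 1 1⟩
  {4,6}:  v_{4} + v_{6} = v_{1} + v_{9}  so sig = ⟨2 | 1 1⟩
  {5,6}:  v_{5} + v_{6} = v_{2} + v_{9}  so sig = ⟨2 | 1 1⟩
  {6,7}:  v_{6} + v_{7} = v_{1} + v_{2}  so sig = ⟨2 | 1 1⟩
  {8,9}:  v_{8} + v_{9} = v_{4} + v_{5}  so sig = ⟨2 | 1 1⟩
  {3,4}:  v_{3} + v_{4} = 2·v_{1} + v_{9}  so sig = ⟨2 | 1 2⟩
  {3,7}:  v_{3} + v_{7} = 2·v_{1} + v_{2}  so sig = ⟨2 | 1 2⟩
  {1,2,9}:  v_{1} + v_{2} + v_{9} = v_{6}  so sig = ⟨3 | 1⟩
  {4,5,7}:  v_{4} + v_{5} + v_{7} = v_{8}  so sig = ⟨3 | 1⟩
  {2,3,9}:  v_{2} + v_{3} + v_{9} = 2·v_{6}  so sig = ⟨3 | 2⟩

Signatures (|P|; sorted positive RHS coefficients), sorted:
[⟨2 | 0⟩, ⟨2 | 0⟩, ⟨2 | 0⟩, ⟨2 | 0⟩, ⟨2 | 1⟩, ⟨2 | 1⟩, ⟨2 | 1⟩, ⟨2 | 1 1⟩, ⟨2 | 1 1⟩, ⟨2 | 1 1⟩, ⟨2 | 1 1⟩, ⟨2 | 1 1⟩, ⟨2 | 1 1⟩, ⟨2 | 1 2⟩, ⟨2 | 1 2⟩, ⟨3 | 1⟩, ⟨3 | 1⟩, ⟨3 | 2⟩]


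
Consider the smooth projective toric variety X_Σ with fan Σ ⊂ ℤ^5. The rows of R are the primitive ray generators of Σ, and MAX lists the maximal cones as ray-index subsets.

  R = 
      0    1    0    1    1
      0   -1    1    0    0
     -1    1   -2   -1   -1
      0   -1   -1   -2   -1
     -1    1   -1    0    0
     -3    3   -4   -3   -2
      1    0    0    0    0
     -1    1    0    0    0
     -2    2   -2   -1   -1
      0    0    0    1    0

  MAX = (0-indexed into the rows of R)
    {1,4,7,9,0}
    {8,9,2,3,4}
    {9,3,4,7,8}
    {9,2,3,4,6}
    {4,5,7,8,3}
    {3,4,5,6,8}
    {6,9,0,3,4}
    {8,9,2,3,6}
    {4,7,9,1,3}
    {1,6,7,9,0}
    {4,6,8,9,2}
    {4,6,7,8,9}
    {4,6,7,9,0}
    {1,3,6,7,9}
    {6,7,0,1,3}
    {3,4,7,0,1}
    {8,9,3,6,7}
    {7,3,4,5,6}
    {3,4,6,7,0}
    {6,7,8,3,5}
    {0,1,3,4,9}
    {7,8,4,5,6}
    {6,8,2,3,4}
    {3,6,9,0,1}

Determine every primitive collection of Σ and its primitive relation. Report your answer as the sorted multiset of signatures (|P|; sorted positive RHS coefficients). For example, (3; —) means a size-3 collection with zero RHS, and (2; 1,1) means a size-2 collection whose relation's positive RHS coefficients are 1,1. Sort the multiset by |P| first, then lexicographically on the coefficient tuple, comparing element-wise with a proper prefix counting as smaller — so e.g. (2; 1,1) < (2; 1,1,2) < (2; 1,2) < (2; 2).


The 14 primitive collections of Σ (r=10, n=5):

  • {2,7}:  v_{2} + v_{7} = v_{8}  so sig = (2; 1)
  • {5,9}:  v_{5} + v_{9} = v_{2} + v_{8}  so sig = (2; 1,1)
  • {1,2}:  v_{1} + v_{2} = v_{3} + v_{7} + v_{9}  so sig = (2; 1,1,1)
  • {1,5}:  v_{1} + v_{5} = v_{3} + v_{7} + v_{8}  so sig = (2; 1,1,1)
  • {2,5}:  v_{2} + v_{5} = v_{3} + v_{4} + v_{6} + 2·v_{8}  so sig = (2; 1,1,1,2)
  • {0,8}:  v_{0} + v_{8} = 2·v_{4} + v_{6} + v_{7}  so sig = (2; 1,1,2)
  • {1,8}:  v_{1} + v_{8} = v_{3} + 2·v_{7} + v_{9}  so sig = (2; 1,1,2)
  • {0,2}:  v_{0} + v_{2} = 2·v_{4} + v_{6}  so sig = (2; 1,2)
  • {0,5}:  v_{0} + v_{5} = v_{3} + 3·v_{4} + 2·v_{6} + 2·v_{7}  so sig = (2; 1,2,2,3)
  • {1,4,6}:  v_{1} + v_{4} + v_{6} = 0  so sig = (3; —)
  • {0,3,7,9}:  v_{0} + v_{3} + v_{7} + v_{9} = v_{4}  so sig = (4; 1)
  • {3,4,6,7,8}:  v_{3} + v_{4} + v_{6} + v_{7} + v_{8} = v_{5}  so sig = (5; 1)
  • {3,4,6,7,9}:  v_{3} + v_{4} + v_{6} + v_{7} + v_{9} = v_{2}  so sig = (5; 1)
  • {3,4,6,8,9}:  v_{3} + v_{4} + v_{6} + v_{8} + v_{9} = 2·v_{2}  so sig = (5; 2)

Signatures (|P|; sorted positive RHS coefficients), sorted:
    |P|=2: 9 collections, coeffs (1), (1,1), (1,1,1), (1,1,1), (1,1,1,2), (1,1,2), (1,1,2), (1,2), (1,2,2,3)
    |P|=3: 1 collection, coeffs ()
    |P|=4: 1 collection, coeffs (1)
    |P|=5: 3 collections, coeffs (1), (1), (2)


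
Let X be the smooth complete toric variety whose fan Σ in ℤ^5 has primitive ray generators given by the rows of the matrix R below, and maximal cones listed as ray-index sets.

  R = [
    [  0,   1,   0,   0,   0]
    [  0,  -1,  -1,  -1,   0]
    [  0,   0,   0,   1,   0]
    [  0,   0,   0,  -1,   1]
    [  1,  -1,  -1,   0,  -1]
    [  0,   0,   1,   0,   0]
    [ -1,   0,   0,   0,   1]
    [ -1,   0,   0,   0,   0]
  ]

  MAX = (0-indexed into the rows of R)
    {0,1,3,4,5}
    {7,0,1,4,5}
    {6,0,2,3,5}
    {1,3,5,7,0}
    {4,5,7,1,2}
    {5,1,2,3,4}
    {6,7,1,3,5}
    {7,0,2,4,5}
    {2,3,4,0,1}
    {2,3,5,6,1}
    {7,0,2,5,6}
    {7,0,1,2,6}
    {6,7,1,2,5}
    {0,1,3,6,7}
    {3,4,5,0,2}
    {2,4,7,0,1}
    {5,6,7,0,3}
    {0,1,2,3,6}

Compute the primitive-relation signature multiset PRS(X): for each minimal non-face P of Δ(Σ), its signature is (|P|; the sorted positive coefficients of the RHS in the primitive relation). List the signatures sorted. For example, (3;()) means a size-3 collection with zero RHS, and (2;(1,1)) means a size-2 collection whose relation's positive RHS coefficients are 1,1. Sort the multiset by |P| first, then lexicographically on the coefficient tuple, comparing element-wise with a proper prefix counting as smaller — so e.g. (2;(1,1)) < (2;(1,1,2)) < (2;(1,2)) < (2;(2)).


|primitive collections| = 5. Relations:

  P = {4,6}:  v_{4} + v_{6} = v_{1} + v_{2} — sig = (2;(1,1))
  P = {2,3,7}:  v_{2} + v_{3} + v_{7} = v_{6} — sig = (3;(1))
  P = {3,4,7}:  v_{3} + v_{4} + v_{7} = v_{1} — sig = (3;(1))
  P = {0,1,2,5}:  v_{0} + v_{1} + v_{2} + v_{5} = 0 — sig = (4;())
  P = {0,1,5,6}:  v_{0} + v_{1} + v_{5} + v_{6} = v_{3} + v_{7} — sig = (4;(1,1))

Signatures (|P|; sorted positive RHS coefficients), sorted:
    (2;(1,1))
    (3;(1))
    (3;(1))
    (4;())
    (4;(1,1))


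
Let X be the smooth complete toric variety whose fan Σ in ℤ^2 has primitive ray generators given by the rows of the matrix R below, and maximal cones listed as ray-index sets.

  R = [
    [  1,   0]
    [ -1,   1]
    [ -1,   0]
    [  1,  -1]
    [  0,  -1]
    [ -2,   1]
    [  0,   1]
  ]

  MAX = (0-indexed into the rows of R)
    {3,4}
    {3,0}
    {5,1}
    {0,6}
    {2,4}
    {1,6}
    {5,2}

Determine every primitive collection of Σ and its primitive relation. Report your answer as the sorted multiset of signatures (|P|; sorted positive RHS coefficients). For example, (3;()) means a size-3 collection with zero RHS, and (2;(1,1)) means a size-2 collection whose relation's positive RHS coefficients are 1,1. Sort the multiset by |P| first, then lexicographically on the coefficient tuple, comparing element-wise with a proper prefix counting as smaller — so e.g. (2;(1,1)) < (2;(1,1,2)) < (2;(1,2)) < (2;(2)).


The 14 primitive collections of Σ (r=7, n=2):

  P = {0,2}:  v_{0} + v_{2} = 0 ; sig = (2;())
  P = {1,3}:  v_{1} + v_{3} = 0 ; sig = (2;())
  P = {4,6}:  v_{4} + v_{6} = 0 ; sig = (2;())
  P = {0,1}:  v_{0} + v_{1} = v_{6} ; sig = (2;(1))
  P = {0,4}:  v_{0} + v_{4} = v_{3} ; sig = (2;(1))
  P = {0,5}:  v_{0} + v_{5} = v_{1} ; sig = (2;(1))
  P = {1,2}:  v_{1} + v_{2} = v_{5} ; sig = (2;(1))
  P = {1,4}:  v_{1} + v_{4} = v_{2} ; sig = (2;(1))
  P = {2,3}:  v_{2} + v_{3} = v_{4} ; sig = (2;(1))
  P = {2,6}:  v_{2} + v_{6} = v_{1} ; sig = (2;(1))
  P = {3,5}:  v_{3} + v_{5} = v_{2} ; sig = (2;(1))
  P = {3,6}:  v_{3} + v_{6} = v_{0} ; sig = (2;(1))
  P = {4,5}:  v_{4} + v_{5} = 2·v_{2} ; sig = (2;(2))
  P = {5,6}:  v_{5} + v_{6} = 2·v_{1} ; sig = (2;(2))

so the primitive-relation signature multiset is
    (2;())
    (2;())
    (2;())
    (2;(1))
    (2;(1))
    (2;(1))
    (2;(1))
    (2;(1))
    (2;(1))
    (2;(1))
    (2;(1))
    (2;(1))
    (2;(2))
    (2;(2))


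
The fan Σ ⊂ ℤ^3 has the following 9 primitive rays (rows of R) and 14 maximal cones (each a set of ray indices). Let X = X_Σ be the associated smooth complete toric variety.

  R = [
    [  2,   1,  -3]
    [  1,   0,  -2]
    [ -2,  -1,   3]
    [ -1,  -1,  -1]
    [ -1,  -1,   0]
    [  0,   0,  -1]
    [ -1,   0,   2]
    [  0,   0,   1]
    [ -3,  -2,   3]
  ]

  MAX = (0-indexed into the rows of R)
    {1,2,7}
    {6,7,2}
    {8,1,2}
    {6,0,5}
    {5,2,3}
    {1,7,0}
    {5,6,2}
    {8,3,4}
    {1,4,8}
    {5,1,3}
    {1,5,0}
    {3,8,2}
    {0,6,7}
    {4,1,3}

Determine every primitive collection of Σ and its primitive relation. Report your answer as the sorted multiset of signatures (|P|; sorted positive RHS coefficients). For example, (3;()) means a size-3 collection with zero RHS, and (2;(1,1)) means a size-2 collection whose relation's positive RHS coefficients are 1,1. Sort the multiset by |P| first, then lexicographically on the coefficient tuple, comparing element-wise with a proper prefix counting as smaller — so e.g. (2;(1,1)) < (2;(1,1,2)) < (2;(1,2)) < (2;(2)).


18 collections generate NE(X_Σ); each relation:

  • {0,2}:  v_{0} + v_{2} = 0  ⇒ sig = (2;())
  • {1,6}:  v_{1} + v_{6} = 0  ⇒ sig = (2;())
  • {5,7}:  v_{5} + v_{7} = 0  ⇒ sig = (2;())
  • {0,8}:  v_{0} + v_{8} = v_{4}  ⇒ sig = (2;(1))
  • {2,4}:  v_{2} + v_{4} = v_{8}  ⇒ sig = (2;(1))
  • {3,7}:  v_{3} + v_{7} = v_{4}  ⇒ sig = (2;(1))
  • {4,5}:  v_{4} + v_{5} = v_{3}  ⇒ sig = (2;(1))
  • {0,4}:  v_{0} + v_{4} = v_{1} + v_{5}  ⇒ sig = (2;(1,1))
  • {4,6}:  v_{4} + v_{6} = v_{2} + v_{5}  ⇒ sig = (2;(1,1))
  • {4,7}:  v_{4} + v_{7} = v_{1} + v_{2}  ⇒ sig = (2;(1,1))
  • {5,8}:  v_{5} + v_{8} = v_{2} + v_{3}  ⇒ sig = (2;(1,1))
  • {0,3}:  v_{0} + v_{3} = v_{1} + 2·v_{5}  ⇒ sig = (2;(1,2))
  • {3,6}:  v_{3} + v_{6} = v_{2} + 2·v_{5}  ⇒ sig = (2;(1,2))
  • {6,8}:  v_{6} + v_{8} = 2·v_{2} + v_{5}  ⇒ sig = (2;(1,2))
  • {7,8}:  v_{7} + v_{8} = v_{1} + 2·v_{2}  ⇒ sig = (2;(1,2))
  • {1,2,5}:  v_{1} + v_{2} + v_{5} = v_{4}  ⇒ sig = (3;(1))
  • {1,2,3}:  v_{1} + v_{2} + v_{3} = 2·v_{4}  ⇒ sig = (3;(2))
  • {1,3,8}:  v_{1} + v_{3} + v_{8} = 3·v_{4}  ⇒ sig = (3;(3))

Signatures (|P|; sorted positive RHS coefficients), sorted:
{ (2;()) ×3,  (2;(1)) ×4,  (2;(1,1)) ×4,  (2;(1,2)) ×4,  (3;(1)),  (3;(2)),  (3;(3)) }


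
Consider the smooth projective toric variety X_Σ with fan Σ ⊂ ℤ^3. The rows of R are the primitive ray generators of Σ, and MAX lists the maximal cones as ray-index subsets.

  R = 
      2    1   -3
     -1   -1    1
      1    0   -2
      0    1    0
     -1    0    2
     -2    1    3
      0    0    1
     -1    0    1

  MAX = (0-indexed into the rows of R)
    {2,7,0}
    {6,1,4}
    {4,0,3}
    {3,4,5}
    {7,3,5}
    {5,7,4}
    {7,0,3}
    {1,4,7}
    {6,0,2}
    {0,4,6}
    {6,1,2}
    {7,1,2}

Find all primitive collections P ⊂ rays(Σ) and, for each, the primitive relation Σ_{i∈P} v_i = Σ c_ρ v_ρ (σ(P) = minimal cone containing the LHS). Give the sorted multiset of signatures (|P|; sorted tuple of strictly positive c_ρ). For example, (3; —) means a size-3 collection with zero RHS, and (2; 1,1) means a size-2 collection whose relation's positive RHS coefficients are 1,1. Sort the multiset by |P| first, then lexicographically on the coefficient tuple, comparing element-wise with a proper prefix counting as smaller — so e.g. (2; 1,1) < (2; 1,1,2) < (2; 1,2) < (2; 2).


Σ has 12 primitive collections:

  P = {2,4}:  v_{2} + v_{4} = 0  →  sig = (2; —)
  P = {0,1}:  v_{0} + v_{1} = v_{2}  →  sig = (2; 1)
  P = {1,3}:  v_{1} + v_{3} = v_{7}  →  sig = (2; 1)
  P = {6,7}:  v_{6} + v_{7} = v_{4}  →  sig = (2; 1)
  P = {2,3}:  v_{2} + v_{3} = v_{0} + v_{7}  →  sig = (2; 1,1)
  P = {2,5}:  v_{2} + v_{5} = v_{3} + v_{7}  →  sig = (2; 1,1)
  P = {1,5}:  v_{1} + v_{5} = v_{4} + 2·v_{7}  →  sig = (2; 1,2)
  P = {3,6}:  v_{3} + v_{6} = v_{0} + 2·v_{4}  →  sig = (2; 1,2)
  P = {5,6}:  v_{5} + v_{6} = v_{3} + 2·v_{4}  →  sig = (2; 1,2)
  P = {0,5}:  v_{0} + v_{5} = 2·v_{3}  →  sig = (2; 2)
  P = {0,4,7}:  v_{0} + v_{4} + v_{7} = v_{3}  →  sig = (3; 1)
  P = {3,4,7}:  v_{3} + v_{4} + v_{7} = v_{5}  →  sig = (3; 1)

Sorted signature multiset PRS(X):
[(2; —), (2; 1), (2; 1), (2; 1), (2; 1,1), (2; 1,1), (2; 1,2), (2; 1,2), (2; 1,2), (2; 2), (3; 1), (3; 1)]


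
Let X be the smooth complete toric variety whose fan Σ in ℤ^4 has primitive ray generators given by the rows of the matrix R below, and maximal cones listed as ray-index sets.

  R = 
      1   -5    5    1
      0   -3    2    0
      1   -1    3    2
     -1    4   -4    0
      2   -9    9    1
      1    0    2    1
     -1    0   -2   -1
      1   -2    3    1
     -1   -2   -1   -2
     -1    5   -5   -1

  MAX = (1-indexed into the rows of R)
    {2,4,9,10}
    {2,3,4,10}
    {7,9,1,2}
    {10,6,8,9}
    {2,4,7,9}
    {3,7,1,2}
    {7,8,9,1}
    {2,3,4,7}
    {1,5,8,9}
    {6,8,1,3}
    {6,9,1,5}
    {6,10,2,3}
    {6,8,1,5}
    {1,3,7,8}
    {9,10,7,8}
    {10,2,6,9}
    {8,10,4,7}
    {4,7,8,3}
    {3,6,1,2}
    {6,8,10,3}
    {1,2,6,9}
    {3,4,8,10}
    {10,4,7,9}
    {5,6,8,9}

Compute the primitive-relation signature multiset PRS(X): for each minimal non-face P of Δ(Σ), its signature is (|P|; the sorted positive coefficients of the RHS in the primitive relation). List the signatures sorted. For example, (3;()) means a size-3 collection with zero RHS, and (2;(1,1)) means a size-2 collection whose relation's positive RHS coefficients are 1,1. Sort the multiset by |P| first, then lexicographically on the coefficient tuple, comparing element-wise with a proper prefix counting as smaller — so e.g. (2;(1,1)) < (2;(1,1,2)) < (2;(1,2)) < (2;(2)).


15 collections generate NE(X_Σ); each relation:

  • {1,10}:  v_{1} + v_{10} = 0  ⟹  sig = (2;())
  • {6,7}:  v_{6} + v_{7} = 0  ⟹  sig = (2;())
  • {2,8}:  v_{2} + v_{8} = v_{1}  ⟹  sig = (2;(1))
  • {3,9}:  v_{3} + v_{9} = v_{2}  ⟹  sig = (2;(1))
  • {4,5}:  v_{4} + v_{5} = v_{1}  ⟹  sig = (2;(1))
  • {1,4}:  v_{1} + v_{4} = v_{3} + v_{7}  ⟹  sig = (2;(1,1))
  • {4,6}:  v_{4} + v_{6} = v_{3} + v_{10}  ⟹  sig = (2;(1,1))
  • {5,7}:  v_{5} + v_{7} = v_{1} + v_{8} + v_{9}  ⟹  sig = (2;(1,1,1))
  • {5,10}:  v_{5} + v_{10} = v_{6} + v_{8} + v_{9}  ⟹  sig = (2;(1,1,1))
  • {2,5}:  v_{2} + v_{5} = 2·v_{1} + v_{6} + v_{9}  ⟹  sig = (2;(1,1,2))
  • {3,5}:  v_{3} + v_{5} = 2·v_{1} + v_{6}  ⟹  sig = (2;(1,2))
  • {3,7,10}:  v_{3} + v_{7} + v_{10} = v_{4}  ⟹  sig = (3;(1))
  • {4,8,9}:  v_{4} + v_{8} + v_{9} = v_{7}  ⟹  sig = (3;(1))
  • {2,7,10}:  v_{2} + v_{7} + v_{10} = v_{4} + v_{9}  ⟹  sig = (3;(1,1))
  • {1,6,8,9}:  v_{1} + v_{6} + v_{8} + v_{9} = v_{5}  ⟹  sig = (4;(1))

so the primitive-relation signature multiset is
    |P|=2: 11 collections, coeffs (), (), (1), (1), (1), (1,1), (1,1), (1,1,1), (1,1,1), (1,1,2), (1,2)
    |P|=3: 3 collections, coeffs (1), (1), (1,1)
    |P|=4: 1 collection, coeffs (1)


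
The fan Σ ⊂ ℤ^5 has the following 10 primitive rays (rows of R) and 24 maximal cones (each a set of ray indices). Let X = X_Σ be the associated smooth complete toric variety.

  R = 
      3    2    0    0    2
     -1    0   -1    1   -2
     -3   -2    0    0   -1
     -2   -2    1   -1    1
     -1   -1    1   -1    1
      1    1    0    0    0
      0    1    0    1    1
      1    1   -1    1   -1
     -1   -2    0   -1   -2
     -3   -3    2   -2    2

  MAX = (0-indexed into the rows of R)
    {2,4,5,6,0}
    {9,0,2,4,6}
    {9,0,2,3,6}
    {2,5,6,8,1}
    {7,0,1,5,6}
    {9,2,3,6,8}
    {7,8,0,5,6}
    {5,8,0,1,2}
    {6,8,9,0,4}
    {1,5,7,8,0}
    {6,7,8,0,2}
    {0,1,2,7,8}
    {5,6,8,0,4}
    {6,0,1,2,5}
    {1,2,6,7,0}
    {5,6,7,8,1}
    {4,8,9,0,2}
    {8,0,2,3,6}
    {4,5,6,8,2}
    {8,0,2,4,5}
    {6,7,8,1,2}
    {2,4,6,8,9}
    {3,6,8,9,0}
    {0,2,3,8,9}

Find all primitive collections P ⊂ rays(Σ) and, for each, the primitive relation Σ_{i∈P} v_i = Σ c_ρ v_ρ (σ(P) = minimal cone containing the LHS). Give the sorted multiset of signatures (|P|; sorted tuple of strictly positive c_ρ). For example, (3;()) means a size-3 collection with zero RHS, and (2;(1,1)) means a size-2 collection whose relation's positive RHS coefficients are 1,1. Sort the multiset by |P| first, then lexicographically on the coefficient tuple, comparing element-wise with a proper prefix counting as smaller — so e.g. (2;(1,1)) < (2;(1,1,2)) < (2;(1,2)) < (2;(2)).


14 minimal non-faces of Δ(Σ) (on 10 rays):

  • {4,7}:  v_{4} + v_{7} = 0 ; sig = (2;())
  • {1,3}:  v_{1} + v_{3} = v_{2} ; sig = (2;(1))
  • {3,4}:  v_{3} + v_{4} = v_{9} ; sig = (2;(1))
  • {3,5}:  v_{3} + v_{5} = v_{4} ; sig = (2;(1))
  • {7,9}:  v_{7} + v_{9} = v_{3} ; sig = (2;(1))
  • {1,4}:  v_{1} + v_{4} = v_{2} + v_{5} ; sig = (2;(1,1))
  • {1,9}:  v_{1} + v_{9} = v_{2} + v_{4} ; sig = (2;(1,1))
  • {3,7}:  v_{3} + v_{7} = v_{0} + v_{2} + v_{6} + v_{8} ; sig = (2;(1,1,1,1))
  • {5,9}:  v_{5} + v_{9} = 2·v_{4} ; sig = (2;(2))
  • {2,5,7}:  v_{2} + v_{5} + v_{7} = v_{1} ; sig = (3;(1))
  • {0,1,6,8}:  v_{0} + v_{1} + v_{6} + v_{8} = v_{7} ; sig = (4;(1))
  • {0,2,5,6,8}:  v_{0} + v_{2} + v_{5} + v_{6} + v_{8} = 0 ; sig = (5;())
  • {0,2,4,6,8}:  v_{0} + v_{2} + v_{4} + v_{6} + v_{8} = v_{3} ; sig = (5;(1))
  • {0,2,6,8,9}:  v_{0} + v_{2} + v_{6} + v_{8} + v_{9} = 2·v_{3} ; sig = (5;(2))

Hence PRS(X_Σ) =
    |P|=2: 9 collections, coeffs (), (1), (1), (1), (1), (1,1), (1,1), (1,1,1,1), (2)
    |P|=3: 1 collection, coeffs (1)
    |P|=4: 1 collection, coeffs (1)
    |P|=5: 3 collections, coeffs (), (1), (2)


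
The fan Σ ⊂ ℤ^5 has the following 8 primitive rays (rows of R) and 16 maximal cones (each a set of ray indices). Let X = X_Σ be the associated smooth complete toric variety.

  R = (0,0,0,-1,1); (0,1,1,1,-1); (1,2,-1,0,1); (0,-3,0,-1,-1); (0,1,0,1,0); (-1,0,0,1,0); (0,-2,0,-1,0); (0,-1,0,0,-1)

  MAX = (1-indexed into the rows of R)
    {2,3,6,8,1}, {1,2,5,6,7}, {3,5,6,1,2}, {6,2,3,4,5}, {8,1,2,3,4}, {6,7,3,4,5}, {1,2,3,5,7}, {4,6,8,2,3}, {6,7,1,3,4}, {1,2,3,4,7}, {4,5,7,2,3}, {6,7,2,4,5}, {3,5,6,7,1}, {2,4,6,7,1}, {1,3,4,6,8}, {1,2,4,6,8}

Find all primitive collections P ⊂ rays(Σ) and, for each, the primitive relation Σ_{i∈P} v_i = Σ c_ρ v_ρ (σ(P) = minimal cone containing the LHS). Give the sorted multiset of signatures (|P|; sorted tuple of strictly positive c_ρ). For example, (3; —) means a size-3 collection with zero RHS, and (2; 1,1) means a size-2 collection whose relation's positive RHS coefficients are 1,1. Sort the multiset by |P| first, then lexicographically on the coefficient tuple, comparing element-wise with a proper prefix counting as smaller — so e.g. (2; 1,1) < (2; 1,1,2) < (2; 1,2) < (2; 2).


|primitive collections| = 5. Relations:

  • {7,8}:  v_{7} + v_{8} = v_{4}  ⟹  sig = (2; 1)
  • {5,8}:  v_{5} + v_{8} = v_{2} + v_{3} + v_{4} + v_{6}  ⟹  sig = (2; 1,1,1,1)
  • {1,4,5}:  v_{1} + v_{4} + v_{5} = v_{7}  ⟹  sig = (3; 1)
  • {2,3,6,7}:  v_{2} + v_{3} + v_{6} + v_{7} = v_{5}  ⟹  sig = (4; 1)
  • {1,2,3,4,6}:  v_{1} + v_{2} + v_{3} + v_{4} + v_{6} = 0  ⟹  sig = (5; —)

so the primitive-relation signature multiset is
{ (2; 1),  (2; 1,1,1,1),  (3; 1),  (4; 1),  (5; —) }


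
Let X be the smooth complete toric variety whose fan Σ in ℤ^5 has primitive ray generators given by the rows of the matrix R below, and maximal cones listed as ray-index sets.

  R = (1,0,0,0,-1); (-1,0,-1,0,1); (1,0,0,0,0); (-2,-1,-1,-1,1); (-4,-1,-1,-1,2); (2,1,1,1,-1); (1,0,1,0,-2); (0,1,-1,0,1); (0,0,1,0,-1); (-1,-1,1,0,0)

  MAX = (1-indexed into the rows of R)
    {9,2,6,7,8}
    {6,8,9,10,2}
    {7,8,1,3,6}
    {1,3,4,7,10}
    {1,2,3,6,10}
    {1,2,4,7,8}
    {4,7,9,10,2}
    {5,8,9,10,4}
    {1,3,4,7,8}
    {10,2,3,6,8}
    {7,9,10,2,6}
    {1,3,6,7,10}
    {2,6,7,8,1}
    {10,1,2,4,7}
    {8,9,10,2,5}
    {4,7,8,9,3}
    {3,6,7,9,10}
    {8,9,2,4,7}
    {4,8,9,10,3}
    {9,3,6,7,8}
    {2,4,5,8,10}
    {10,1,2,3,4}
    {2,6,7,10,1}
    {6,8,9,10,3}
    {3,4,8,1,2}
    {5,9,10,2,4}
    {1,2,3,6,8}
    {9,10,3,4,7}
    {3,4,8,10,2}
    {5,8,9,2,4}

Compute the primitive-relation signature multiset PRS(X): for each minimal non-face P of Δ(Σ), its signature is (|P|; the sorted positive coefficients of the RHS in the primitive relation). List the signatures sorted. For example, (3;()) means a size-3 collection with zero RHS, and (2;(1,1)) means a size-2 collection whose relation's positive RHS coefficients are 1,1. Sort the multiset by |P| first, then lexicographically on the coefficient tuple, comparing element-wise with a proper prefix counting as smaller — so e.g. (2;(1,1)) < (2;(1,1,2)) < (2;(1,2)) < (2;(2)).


Σ has 11 primitive collections:

  P={4,6}:  v_{4} + v_{6} = 0 ; sig = (2;())
  P={1,9}:  v_{1} + v_{9} = v_{7} ; sig = (2;(1))
  P={1,5}:  v_{1} + v_{5} = v_{2} + v_{4} + v_{9} ; sig = (2;(1,1,1))
  P={3,5}:  v_{3} + v_{5} = v_{4} + v_{8} + v_{10} ; sig = (2;(1,1,1))
  P={5,6}:  v_{5} + v_{6} = v_{2} + v_{8} + v_{9} + v_{10} ; sig = (2;(1,1,1,1))
  P={5,7}:  v_{5} + v_{7} = v_{2} + v_{4} + 2·v_{9} ; sig = (2;(1,1,2))
  P={1,8,10}:  v_{1} + v_{8} + v_{10} = 0 ; sig = (3;())
  P={2,3,9}:  v_{2} + v_{3} + v_{9} = 0 ; sig = (3;())
  P={2,3,7}:  v_{2} + v_{3} + v_{7} = v_{1} ; sig = (3;(1))
  P={7,8,10}:  v_{7} + v_{8} + v_{10} = v_{9} ; sig = (3;(1))
  P={2,4,8,9,10}:  v_{2} + v_{4} + v_{8} + v_{9} + v_{10} = v_{5} ; sig = (5;(1))

Signatures (|P|; sorted positive RHS coefficients), sorted:
[(2;()), (2;(1)), (2;(1,1,1)), (2;(1,1,1)), (2;(1,1,1,1)), (2;(1,1,2)), (3;()), (3;()), (3;(1)), (3;(1)), (5;(1))]


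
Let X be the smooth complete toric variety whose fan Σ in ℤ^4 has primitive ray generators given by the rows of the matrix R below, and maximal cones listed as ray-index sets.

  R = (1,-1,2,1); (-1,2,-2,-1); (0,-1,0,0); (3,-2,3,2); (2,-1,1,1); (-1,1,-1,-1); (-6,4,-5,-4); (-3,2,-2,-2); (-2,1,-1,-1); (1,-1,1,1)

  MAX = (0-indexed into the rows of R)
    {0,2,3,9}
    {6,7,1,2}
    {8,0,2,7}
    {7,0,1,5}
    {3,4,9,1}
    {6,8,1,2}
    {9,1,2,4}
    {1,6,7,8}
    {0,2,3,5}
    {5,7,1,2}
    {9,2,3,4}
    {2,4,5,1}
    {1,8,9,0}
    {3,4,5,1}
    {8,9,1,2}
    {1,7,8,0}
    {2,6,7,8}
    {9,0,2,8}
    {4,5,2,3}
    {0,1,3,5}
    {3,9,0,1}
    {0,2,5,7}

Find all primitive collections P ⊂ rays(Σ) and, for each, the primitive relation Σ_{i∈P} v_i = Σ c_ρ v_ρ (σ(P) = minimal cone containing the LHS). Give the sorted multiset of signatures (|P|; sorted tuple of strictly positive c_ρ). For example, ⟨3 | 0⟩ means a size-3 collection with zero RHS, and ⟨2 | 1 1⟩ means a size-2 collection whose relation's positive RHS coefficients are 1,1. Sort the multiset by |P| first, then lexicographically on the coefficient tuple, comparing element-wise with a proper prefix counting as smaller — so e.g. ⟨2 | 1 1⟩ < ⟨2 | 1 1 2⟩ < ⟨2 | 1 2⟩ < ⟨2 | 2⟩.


Primitive collections (16):

  P = {4,8}:  v_{4} + v_{8} = 0  ⇒ sig = ⟨2 | 0⟩
  P = {5,9}:  v_{5} + v_{9} = 0  ⇒ sig = ⟨2 | 0⟩
  P = {0,4}:  v_{0} + v_{4} = v_{3}  ⇒ sig = ⟨2 | 1⟩
  P = {3,6}:  v_{3} + v_{6} = v_{7}  ⇒ sig = ⟨2 | 1⟩
  P = {3,8}:  v_{3} + v_{8} = v_{0}  ⇒ sig = ⟨2 | 1⟩
  P = {4,7}:  v_{4} + v_{7} = v_{5}  ⇒ sig = ⟨2 | 1⟩
  P = {5,8}:  v_{5} + v_{8} = v_{7}  ⇒ sig = ⟨2 | 1⟩
  P = {7,9}:  v_{7} + v_{9} = v_{8}  ⇒ sig = ⟨2 | 1⟩
  P = {0,6}:  v_{0} + v_{6} = v_{7} + v_{8}  ⇒ sig = ⟨2 | 1 1⟩
  P = {3,7}:  v_{3} + v_{7} = v_{0} + v_{5}  ⇒ sig = ⟨2 | 1 1⟩
  P = {4,6}:  v_{4} + v_{6} = v_{1} + v_{2} + v_{7}  ⇒ sig = ⟨2 | 1 1 1⟩
  P = {5,6}:  v_{5} + v_{6} = v_{1} + v_{2} + 2·v_{7}  ⇒ sig = ⟨2 | 1 1 2⟩
  P = {6,9}:  v_{6} + v_{9} = v_{1} + v_{2} + 2·v_{8}  ⇒ sig = ⟨2 | 1 1 2⟩
  P = {0,1,2}:  v_{0} + v_{1} + v_{2} = 0  ⇒ sig = ⟨3 | 0⟩
  P = {1,2,3}:  v_{1} + v_{2} + v_{3} = v_{4}  ⇒ sig = ⟨3 | 1⟩
  P = {1,2,7,8}:  v_{1} + v_{2} + v_{7} + v_{8} = v_{6}  ⇒ sig = ⟨4 | 1⟩

Sorted signature multiset PRS(X):
{ ⟨2 | 0⟩ ×2,  ⟨2 | 1⟩ ×6,  ⟨2 | 1 1⟩ ×2,  ⟨2 | 1 1 1⟩,  ⟨2 | 1 1 2⟩ ×2,  ⟨3 | 0⟩,  ⟨3 | 1⟩,  ⟨4 | 1⟩ }


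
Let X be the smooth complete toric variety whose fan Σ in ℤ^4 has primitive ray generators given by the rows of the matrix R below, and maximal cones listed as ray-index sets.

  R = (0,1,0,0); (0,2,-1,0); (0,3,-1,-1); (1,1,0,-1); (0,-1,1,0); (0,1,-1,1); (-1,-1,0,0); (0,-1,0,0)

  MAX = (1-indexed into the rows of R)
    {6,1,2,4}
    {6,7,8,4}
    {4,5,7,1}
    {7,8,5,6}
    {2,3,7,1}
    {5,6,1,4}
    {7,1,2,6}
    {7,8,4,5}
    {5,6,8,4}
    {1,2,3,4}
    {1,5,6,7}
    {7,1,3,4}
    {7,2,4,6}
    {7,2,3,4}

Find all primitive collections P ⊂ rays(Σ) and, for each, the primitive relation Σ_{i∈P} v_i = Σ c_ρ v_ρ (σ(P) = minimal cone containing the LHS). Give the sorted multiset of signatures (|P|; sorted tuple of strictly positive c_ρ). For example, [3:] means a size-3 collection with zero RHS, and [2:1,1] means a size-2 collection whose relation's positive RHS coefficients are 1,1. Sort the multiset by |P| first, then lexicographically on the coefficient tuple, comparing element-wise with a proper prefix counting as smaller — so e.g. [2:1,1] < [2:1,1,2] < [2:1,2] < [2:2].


9 collections generate NE(X_Σ); each relation:

  • {1,8}:  v_{1} + v_{8} = 0  ⇒ sig = [2:]
  • {2,5}:  v_{2} + v_{5} = v_{1}  ⇒ sig = [2:1]
  • {2,8}:  v_{2} + v_{8} = v_{4} + v_{6} + v_{7}  ⇒ sig = [2:1,1,1]
  • {3,8}:  v_{3} + v_{8} = v_{2} + v_{4} + v_{7}  ⇒ sig = [2:1,1,1]
  • {3,5}:  v_{3} + v_{5} = 2·v_{1} + v_{4} + v_{7}  ⇒ sig = [2:1,1,2]
  • {3,6}:  v_{3} + v_{6} = 2·v_{2}  ⇒ sig = [2:2]
  • {4,5,6,7}:  v_{4} + v_{5} + v_{6} + v_{7} = 0  ⇒ sig = [4:]
  • {1,2,4,7}:  v_{1} + v_{2} + v_{4} + v_{7} = v_{3}  ⇒ sig = [4:1]
  • {1,4,6,7}:  v_{1} + v_{4} + v_{6} + v_{7} = v_{2}  ⇒ sig = [4:1]

Signatures (|P|; sorted positive RHS coefficients), sorted:
    [2:]
    [2:1]
    [2:1,1,1]
    [2:1,1,1]
    [2:1,1,2]
    [2:2]
    [4:]
    [4:1]
    [4:1]


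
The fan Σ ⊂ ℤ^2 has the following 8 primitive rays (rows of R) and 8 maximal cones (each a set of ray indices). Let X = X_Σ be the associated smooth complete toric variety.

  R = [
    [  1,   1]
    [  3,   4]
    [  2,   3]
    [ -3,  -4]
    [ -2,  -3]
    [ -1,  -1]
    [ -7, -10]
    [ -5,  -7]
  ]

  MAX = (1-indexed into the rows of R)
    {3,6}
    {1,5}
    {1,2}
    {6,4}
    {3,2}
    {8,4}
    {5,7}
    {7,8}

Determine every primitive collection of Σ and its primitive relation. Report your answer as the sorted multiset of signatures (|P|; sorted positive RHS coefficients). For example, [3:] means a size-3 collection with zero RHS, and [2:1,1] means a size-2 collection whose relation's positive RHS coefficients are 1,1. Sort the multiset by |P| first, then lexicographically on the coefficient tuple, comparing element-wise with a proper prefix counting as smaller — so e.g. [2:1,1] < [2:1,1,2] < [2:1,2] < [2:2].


Minimal non-faces — 20 found among 8 rays, 8 max cones:

  • {1,6}:  v_{1} + v_{6} = 0  so sig = [2:]
  • {2,4}:  v_{2} + v_{4} = 0  so sig = [2:]
  • {3,5}:  v_{3} + v_{5} = 0  so sig = [2:]
  • {1,3}:  v_{1} + v_{3} = v_{2}  so sig = [2:1]
  • {1,4}:  v_{1} + v_{4} = v_{5}  so sig = [2:1]
  • {2,5}:  v_{2} + v_{5} = v_{1}  so sig = [2:1]
  • {2,6}:  v_{2} + v_{6} = v_{3}  so sig = [2:1]
  • {2,8}:  v_{2} + v_{8} = v_{5}  so sig = [2:1]
  • {3,4}:  v_{3} + v_{4} = v_{6}  so sig = [2:1]
  • {3,7}:  v_{3} + v_{7} = v_{8}  so sig = [2:1]
  • {3,8}:  v_{3} + v_{8} = v_{4}  so sig = [2:1]
  • {4,5}:  v_{4} + v_{5} = v_{8}  so sig = [2:1]
  • {5,6}:  v_{5} + v_{6} = v_{4}  so sig = [2:1]
  • {5,8}:  v_{5} + v_{8} = v_{7}  so sig = [2:1]
  • {6,7}:  v_{6} + v_{7} = v_{4} + v_{8}  so sig = [2:1,1]
  • {1,8}:  v_{1} + v_{8} = 2·v_{5}  so sig = [2:2]
  • {2,7}:  v_{2} + v_{7} = 2·v_{5}  so sig = [2:2]
  • {4,7}:  v_{4} + v_{7} = 2·v_{8}  so sig = [2:2]
  • {6,8}:  v_{6} + v_{8} = 2·v_{4}  so sig = [2:2]
  • {1,7}:  v_{1} + v_{7} = 3·v_{5}  so sig = [2:3]

so the primitive-relation signature multiset is
[[2:], [2:], [2:], [2:1], [2:1], [2:1], [2:1], [2:1], [2:1], [2:1], [2:1], [2:1], [2:1], [2:1], [2:1,1], [2:2], [2:2], [2:2], [2:2], [2:3]]


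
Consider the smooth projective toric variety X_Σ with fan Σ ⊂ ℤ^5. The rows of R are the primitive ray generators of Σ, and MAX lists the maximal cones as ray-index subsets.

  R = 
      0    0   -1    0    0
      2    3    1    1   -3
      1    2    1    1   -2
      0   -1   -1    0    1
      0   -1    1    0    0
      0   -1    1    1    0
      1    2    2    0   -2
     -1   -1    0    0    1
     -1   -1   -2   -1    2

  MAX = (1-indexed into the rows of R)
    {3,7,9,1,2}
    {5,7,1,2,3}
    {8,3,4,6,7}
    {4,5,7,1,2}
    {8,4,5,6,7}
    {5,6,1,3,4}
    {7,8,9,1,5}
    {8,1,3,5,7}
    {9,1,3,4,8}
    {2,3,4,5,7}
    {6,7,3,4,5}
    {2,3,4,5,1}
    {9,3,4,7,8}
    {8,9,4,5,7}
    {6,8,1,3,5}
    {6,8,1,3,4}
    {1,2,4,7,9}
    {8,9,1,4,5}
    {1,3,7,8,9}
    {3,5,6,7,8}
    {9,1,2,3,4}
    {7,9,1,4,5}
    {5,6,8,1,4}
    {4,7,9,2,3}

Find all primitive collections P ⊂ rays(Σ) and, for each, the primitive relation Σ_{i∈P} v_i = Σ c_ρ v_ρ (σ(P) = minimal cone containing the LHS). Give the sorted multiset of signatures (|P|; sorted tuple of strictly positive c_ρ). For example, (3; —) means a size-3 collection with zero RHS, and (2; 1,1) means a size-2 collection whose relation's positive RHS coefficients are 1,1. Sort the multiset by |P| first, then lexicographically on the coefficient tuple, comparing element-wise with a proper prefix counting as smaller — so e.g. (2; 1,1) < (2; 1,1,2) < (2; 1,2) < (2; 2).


Primitive collections (9):

  • {2,8}:  v_{2} + v_{8} = v_{3} ; sig = (2; 1)
  • {6,9}:  v_{6} + v_{9} = v_{4} + v_{8} ; sig = (2; 1,1)
  • {2,6}:  v_{2} + v_{6} = 2·v_{3} + v_{4} + v_{5} ; sig = (2; 1,1,2)
  • {3,5,9}:  v_{3} + v_{5} + v_{9} = 0 ; sig = (3; —)
  • {1,6,7}:  v_{1} + v_{6} + v_{7} = v_{3} + v_{5} ; sig = (3; 1,1)
  • {2,5,9}:  v_{2} + v_{5} + v_{9} = v_{1} + v_{4} + v_{7} ; sig = (3; 1,1,1)
  • {1,4,7,8}:  v_{1} + v_{4} + v_{7} + v_{8} = 0 ; sig = (4; —)
  • {1,3,4,7}:  v_{1} + v_{3} + v_{4} + v_{7} = v_{2} ; sig = (4; 1)
  • {3,4,5,8}:  v_{3} + v_{4} + v_{5} + v_{8} = v_{6} ; sig = (4; 1)

Signatures (|P|; sorted positive RHS coefficients), sorted:
    |P|=2: 3 collections, coeffs (1), (1,1), (1,1,2)
    |P|=3: 3 collections, coeffs (), (1,1), (1,1,1)
    |P|=4: 3 collections, coeffs (), (1), (1)


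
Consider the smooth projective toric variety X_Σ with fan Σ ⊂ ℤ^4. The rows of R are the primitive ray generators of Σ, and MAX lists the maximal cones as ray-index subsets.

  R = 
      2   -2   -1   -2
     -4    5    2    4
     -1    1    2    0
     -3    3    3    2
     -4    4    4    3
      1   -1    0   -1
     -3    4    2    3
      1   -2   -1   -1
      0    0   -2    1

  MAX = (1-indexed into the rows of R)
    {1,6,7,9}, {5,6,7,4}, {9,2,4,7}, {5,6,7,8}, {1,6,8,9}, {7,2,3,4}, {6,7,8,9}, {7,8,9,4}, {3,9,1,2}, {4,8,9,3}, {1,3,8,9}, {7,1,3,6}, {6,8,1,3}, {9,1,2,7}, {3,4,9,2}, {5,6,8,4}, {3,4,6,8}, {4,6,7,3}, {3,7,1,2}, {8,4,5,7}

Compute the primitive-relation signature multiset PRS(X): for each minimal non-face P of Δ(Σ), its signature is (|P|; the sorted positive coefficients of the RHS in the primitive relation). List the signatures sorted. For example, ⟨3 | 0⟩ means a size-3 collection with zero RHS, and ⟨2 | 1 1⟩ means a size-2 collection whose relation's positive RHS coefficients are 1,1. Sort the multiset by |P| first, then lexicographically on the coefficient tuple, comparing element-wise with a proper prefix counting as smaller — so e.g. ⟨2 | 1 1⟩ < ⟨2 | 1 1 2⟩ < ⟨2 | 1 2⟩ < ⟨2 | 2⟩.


Minimal non-faces — 13 found among 9 rays, 20 max cones:

  P={1,4}:  v_{1} + v_{4} = v_{3}  ⇒ sig = ⟨2 | 1⟩
  P={2,6}:  v_{2} + v_{6} = v_{7}  ⇒ sig = ⟨2 | 1⟩
  P={1,5}:  v_{1} + v_{5} = v_{4} + v_{6}  ⇒ sig = ⟨2 | 1 1⟩
  P={2,8}:  v_{2} + v_{8} = v_{4} + v_{9}  ⇒ sig = ⟨2 | 1 1⟩
  P={2,5}:  v_{2} + v_{5} = v_{4} + 2·v_{7} + v_{8}  ⇒ sig = ⟨2 | 1 1 2⟩
  P={3,5}:  v_{3} + v_{5} = 2·v_{4} + v_{6}  ⇒ sig = ⟨2 | 1 2⟩
  P={5,9}:  v_{5} + v_{9} = 2·v_{7} + 2·v_{8}  ⇒ sig = ⟨2 | 2 2⟩
  P={1,7,8}:  v_{1} + v_{7} + v_{8} = 0  ⇒ sig = ⟨3 | 0⟩
  P={3,6,9}:  v_{3} + v_{6} + v_{9} = 0  ⇒ sig = ⟨3 | 0⟩
  P={3,7,8}:  v_{3} + v_{7} + v_{8} = v_{4}  ⇒ sig = ⟨3 | 1⟩
  P={3,7,9}:  v_{3} + v_{7} + v_{9} = v_{2}  ⇒ sig = ⟨3 | 1⟩
  P={4,6,9}:  v_{4} + v_{6} + v_{9} = v_{7} + v_{8}  ⇒ sig = ⟨3 | 1 1⟩
  P={4,6,7,8}:  v_{4} + v_{6} + v_{7} + v_{8} = v_{5}  ⇒ sig = ⟨4 | 1⟩

so the primitive-relation signature multiset is
{ ⟨2 | 1⟩ ×2,  ⟨2 | 1 1⟩ ×2,  ⟨2 | 1 1 2⟩,  ⟨2 | 1 2⟩,  ⟨2 | 2 2⟩,  ⟨3 | 0⟩ ×2,  ⟨3 | 1⟩ ×2,  ⟨3 | 1 1⟩,  ⟨4 | 1⟩ }
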